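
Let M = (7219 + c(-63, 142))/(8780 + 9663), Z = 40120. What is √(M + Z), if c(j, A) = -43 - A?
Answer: √13646716997942/18443 ≈ 200.30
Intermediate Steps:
M = 7034/18443 (M = (7219 + (-43 - 1*142))/(8780 + 9663) = (7219 + (-43 - 142))/18443 = (7219 - 185)*(1/18443) = 7034*(1/18443) = 7034/18443 ≈ 0.38139)
√(M + Z) = √(7034/18443 + 40120) = √(739940194/18443) = √13646716997942/18443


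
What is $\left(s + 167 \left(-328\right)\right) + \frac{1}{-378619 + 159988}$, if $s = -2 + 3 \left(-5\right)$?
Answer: $- \frac{11979448384}{218631} \approx -54793.0$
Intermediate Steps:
$s = -17$ ($s = -2 - 15 = -17$)
$\left(s + 167 \left(-328\right)\right) + \frac{1}{-378619 + 159988} = \left(-17 + 167 \left(-328\right)\right) + \frac{1}{-378619 + 159988} = \left(-17 - 54776\right) + \frac{1}{-218631} = -54793 - \frac{1}{218631} = - \frac{11979448384}{218631}$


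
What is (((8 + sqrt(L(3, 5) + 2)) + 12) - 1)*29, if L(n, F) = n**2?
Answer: 551 + 29*sqrt(11) ≈ 647.18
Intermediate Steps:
(((8 + sqrt(L(3, 5) + 2)) + 12) - 1)*29 = (((8 + sqrt(3**2 + 2)) + 12) - 1)*29 = (((8 + sqrt(9 + 2)) + 12) - 1)*29 = (((8 + sqrt(11)) + 12) - 1)*29 = ((20 + sqrt(11)) - 1)*29 = (19 + sqrt(11))*29 = 551 + 29*sqrt(11)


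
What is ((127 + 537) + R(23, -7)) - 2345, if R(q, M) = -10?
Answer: -1691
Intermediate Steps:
((127 + 537) + R(23, -7)) - 2345 = ((127 + 537) - 10) - 2345 = (664 - 10) - 2345 = 654 - 2345 = -1691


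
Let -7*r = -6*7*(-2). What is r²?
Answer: 144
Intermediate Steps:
r = -12 (r = -(-6*7)*(-2)/7 = -(-6)*(-2) = -⅐*84 = -12)
r² = (-12)² = 144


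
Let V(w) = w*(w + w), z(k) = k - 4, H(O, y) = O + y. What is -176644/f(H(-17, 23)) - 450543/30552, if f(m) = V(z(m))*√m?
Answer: -150181/10184 - 44161*√6/12 ≈ -9029.1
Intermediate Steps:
z(k) = -4 + k
V(w) = 2*w² (V(w) = w*(2*w) = 2*w²)
f(m) = 2*√m*(-4 + m)² (f(m) = (2*(-4 + m)²)*√m = 2*√m*(-4 + m)²)
-176644/f(H(-17, 23)) - 450543/30552 = -176644*1/(2*√(-17 + 23)*(-4 + (-17 + 23))²) - 450543/30552 = -176644*√6/(12*(-4 + 6)²) - 450543*1/30552 = -176644*√6/48 - 150181/10184 = -44161*√6/12 - 150181/10184 = -150181/10184 - 44161*√6/12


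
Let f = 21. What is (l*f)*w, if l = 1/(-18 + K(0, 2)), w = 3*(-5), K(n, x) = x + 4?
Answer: 105/4 ≈ 26.250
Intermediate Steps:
K(n, x) = 4 + x
w = -15
l = -1/12 (l = 1/(-18 + (4 + 2)) = 1/(-18 + 6) = 1/(-12) = -1/12 ≈ -0.083333)
(l*f)*w = -1/12*21*(-15) = -7/4*(-15) = 105/4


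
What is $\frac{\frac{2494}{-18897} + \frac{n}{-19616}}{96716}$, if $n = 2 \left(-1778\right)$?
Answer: $\frac{4568857}{8962757603808} \approx 5.0976 \cdot 10^{-7}$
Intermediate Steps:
$n = -3556$
$\frac{\frac{2494}{-18897} + \frac{n}{-19616}}{96716} = \frac{\frac{2494}{-18897} - \frac{3556}{-19616}}{96716} = \left(2494 \left(- \frac{1}{18897}\right) - - \frac{889}{4904}\right) \frac{1}{96716} = \left(- \frac{2494}{18897} + \frac{889}{4904}\right) \frac{1}{96716} = \frac{4568857}{92670888} \cdot \frac{1}{96716} = \frac{4568857}{8962757603808}$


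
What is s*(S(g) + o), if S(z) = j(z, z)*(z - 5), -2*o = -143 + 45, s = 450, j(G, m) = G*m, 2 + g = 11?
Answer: 167850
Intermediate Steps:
g = 9 (g = -2 + 11 = 9)
o = 49 (o = -(-143 + 45)/2 = -½*(-98) = 49)
S(z) = z²*(-5 + z) (S(z) = (z*z)*(z - 5) = z²*(-5 + z))
s*(S(g) + o) = 450*(9²*(-5 + 9) + 49) = 450*(81*4 + 49) = 450*(324 + 49) = 450*373 = 167850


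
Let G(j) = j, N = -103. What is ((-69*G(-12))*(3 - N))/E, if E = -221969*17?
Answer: -87768/3773473 ≈ -0.023259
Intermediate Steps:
E = -3773473
((-69*G(-12))*(3 - N))/E = ((-69*(-12))*(3 - 1*(-103)))/(-3773473) = (828*(3 + 103))*(-1/3773473) = (828*106)*(-1/3773473) = 87768*(-1/3773473) = -87768/3773473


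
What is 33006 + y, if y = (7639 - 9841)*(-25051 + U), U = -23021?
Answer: 105887550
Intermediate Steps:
y = 105854544 (y = (7639 - 9841)*(-25051 - 23021) = -2202*(-48072) = 105854544)
33006 + y = 33006 + 105854544 = 105887550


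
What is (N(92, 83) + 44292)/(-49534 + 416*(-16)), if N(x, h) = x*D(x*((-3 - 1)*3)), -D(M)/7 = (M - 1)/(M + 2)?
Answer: -12024541/15480345 ≈ -0.77676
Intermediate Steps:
D(M) = -7*(-1 + M)/(2 + M) (D(M) = -7*(M - 1)/(M + 2) = -7*(-1 + M)/(2 + M))
N(x, h) = 7*x*(1 + 12*x)/(2 - 12*x) (N(x, h) = x*(7*(1 - x*(-3 - 1)*3)/(2 + x*((-3 - 1)*3))) = x*(7*(1 - x*(-4*3))/(2 + x*(-4*3))) = x*(7*(1 - x*(-12))/(2 + x*(-12))) = x*(7*(1 - (-12)*x)/(2 - 12*x)) = x*(7*(1 + 12*x)/(2 - 12*x)) = 7*x*(1 + 12*x)/(2 - 12*x))
(N(92, 83) + 44292)/(-49534 + 416*(-16)) = (-7*92*(1 + 12*92)/(-2 + 12*92) + 44292)/(-49534 + 416*(-16)) = (-7*92*(1 + 1104)/(-2 + 1104) + 44292)/(-49534 - 6656) = (-7*92*1105/1102 + 44292)/(-56190) = (-7*92*1/1102*1105 + 44292)*(-1/56190) = (-355810/551 + 44292)*(-1/56190) = (24049082/551)*(-1/56190) = -12024541/15480345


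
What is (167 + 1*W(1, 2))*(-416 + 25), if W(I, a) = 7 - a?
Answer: -67252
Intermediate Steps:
(167 + 1*W(1, 2))*(-416 + 25) = (167 + 1*(7 - 1*2))*(-416 + 25) = (167 + 1*(7 - 2))*(-391) = (167 + 1*5)*(-391) = (167 + 5)*(-391) = 172*(-391) = -67252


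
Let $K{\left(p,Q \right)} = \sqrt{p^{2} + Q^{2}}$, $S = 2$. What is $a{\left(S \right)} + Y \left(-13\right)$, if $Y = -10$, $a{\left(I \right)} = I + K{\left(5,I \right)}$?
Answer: $132 + \sqrt{29} \approx 137.39$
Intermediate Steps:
$K{\left(p,Q \right)} = \sqrt{Q^{2} + p^{2}}$
$a{\left(I \right)} = I + \sqrt{25 + I^{2}}$ ($a{\left(I \right)} = I + \sqrt{I^{2} + 5^{2}} = I + \sqrt{I^{2} + 25} = I + \sqrt{25 + I^{2}}$)
$a{\left(S \right)} + Y \left(-13\right) = \left(2 + \sqrt{25 + 2^{2}}\right) - -130 = \left(2 + \sqrt{25 + 4}\right) + 130 = \left(2 + \sqrt{29}\right) + 130 = 132 + \sqrt{29}$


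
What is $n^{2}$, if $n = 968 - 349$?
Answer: $383161$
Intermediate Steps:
$n = 619$ ($n = 968 - 349 = 619$)
$n^{2} = 619^{2} = 383161$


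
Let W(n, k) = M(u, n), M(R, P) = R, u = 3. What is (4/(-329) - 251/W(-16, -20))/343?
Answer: -82591/338541 ≈ -0.24396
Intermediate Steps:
W(n, k) = 3
(4/(-329) - 251/W(-16, -20))/343 = (4/(-329) - 251/3)/343 = (4*(-1/329) - 251*1/3)*(1/343) = (-4/329 - 251/3)*(1/343) = -82591/987*1/343 = -82591/338541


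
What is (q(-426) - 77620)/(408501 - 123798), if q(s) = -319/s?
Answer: -33065801/121283478 ≈ -0.27263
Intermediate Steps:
(q(-426) - 77620)/(408501 - 123798) = (-319/(-426) - 77620)/(408501 - 123798) = (-319*(-1/426) - 77620)/284703 = (319/426 - 77620)*(1/284703) = -33065801/426*1/284703 = -33065801/121283478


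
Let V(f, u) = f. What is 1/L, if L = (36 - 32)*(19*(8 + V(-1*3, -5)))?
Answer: 1/380 ≈ 0.0026316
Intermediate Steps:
L = 380 (L = (36 - 32)*(19*(8 - 1*3)) = 4*(19*(8 - 3)) = 4*(19*5) = 4*95 = 380)
1/L = 1/380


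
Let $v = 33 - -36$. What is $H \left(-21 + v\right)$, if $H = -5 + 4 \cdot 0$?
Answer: $-240$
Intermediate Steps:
$v = 69$ ($v = 33 + 36 = 69$)
$H = -5$ ($H = -5 + 0 = -5$)
$H \left(-21 + v\right) = - 5 \left(-21 + 69\right) = \left(-5\right) 48 = -240$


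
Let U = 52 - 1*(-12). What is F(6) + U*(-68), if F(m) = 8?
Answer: -4344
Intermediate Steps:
U = 64 (U = 52 + 12 = 64)
F(6) + U*(-68) = 8 + 64*(-68) = 8 - 4352 = -4344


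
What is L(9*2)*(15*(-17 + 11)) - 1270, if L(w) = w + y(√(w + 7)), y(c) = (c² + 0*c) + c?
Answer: -5590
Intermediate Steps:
y(c) = c + c² (y(c) = (c² + 0) + c = c² + c = c + c²)
L(w) = w + √(7 + w)*(1 + √(7 + w)) (L(w) = w + √(w + 7)*(1 + √(w + 7)) = w + √(7 + w)*(1 + √(7 + w)))
L(9*2)*(15*(-17 + 11)) - 1270 = (7 + √(7 + 9*2) + 2*(9*2))*(15*(-17 + 11)) - 1270 = (7 + √(7 + 18) + 2*18)*(15*(-6)) - 1270 = (7 + √25 + 36)*(-90) - 1270 = (7 + 5 + 36)*(-90) - 1270 = 48*(-90) - 1270 = -4320 - 1270 = -5590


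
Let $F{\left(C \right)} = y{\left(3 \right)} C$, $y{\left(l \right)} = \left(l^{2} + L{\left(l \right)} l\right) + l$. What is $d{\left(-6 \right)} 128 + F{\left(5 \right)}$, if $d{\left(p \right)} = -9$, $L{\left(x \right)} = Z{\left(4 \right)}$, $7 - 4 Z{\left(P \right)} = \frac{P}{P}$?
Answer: $- \frac{2139}{2} \approx -1069.5$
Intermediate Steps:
$Z{\left(P \right)} = \frac{3}{2}$ ($Z{\left(P \right)} = \frac{7}{4} - \frac{P \frac{1}{P}}{4} = \frac{7}{4} - \frac{1}{4} = \frac{3}{2}$)
$L{\left(x \right)} = \frac{3}{2}$
$y{\left(l \right)} = l^{2} + \frac{5 l}{2}$ ($y{\left(l \right)} = \left(l^{2} + \frac{3 l}{2}\right) + l = l^{2} + \frac{5 l}{2}$)
$F{\left(C \right)} = \frac{33 C}{2}$ ($F{\left(C \right)} = \frac{1}{2} \cdot 3 \left(5 + 2 \cdot 3\right) C = \frac{1}{2} \cdot 3 \left(5 + 6\right) C = \frac{1}{2} \cdot 3 \cdot 11 C = \frac{33 C}{2}$)
$d{\left(-6 \right)} 128 + F{\left(5 \right)} = \left(-9\right) 128 + \frac{33}{2} \cdot 5 = -1152 + \frac{165}{2} = - \frac{2139}{2}$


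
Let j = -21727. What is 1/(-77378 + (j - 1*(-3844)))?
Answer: -1/95261 ≈ -1.0497e-5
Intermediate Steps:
1/(-77378 + (j - 1*(-3844))) = 1/(-77378 + (-21727 - 1*(-3844))) = 1/(-77378 + (-21727 + 3844)) = 1/(-77378 - 17883) = 1/(-95261) = -1/95261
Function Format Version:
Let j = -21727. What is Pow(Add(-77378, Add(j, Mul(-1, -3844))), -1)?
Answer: Rational(-1, 95261) ≈ -1.0497e-5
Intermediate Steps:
Pow(Add(-77378, Add(j, Mul(-1, -3844))), -1) = Pow(Add(-77378, Add(-21727, Mul(-1, -3844))), -1) = Pow(Add(-77378, Add(-21727, 3844)), -1) = Pow(Add(-77378, -17883), -1) = Pow(-95261, -1) = Rational(-1, 95261)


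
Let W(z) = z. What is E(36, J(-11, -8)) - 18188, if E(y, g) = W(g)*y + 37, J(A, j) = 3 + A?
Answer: -18439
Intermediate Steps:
E(y, g) = 37 + g*y (E(y, g) = g*y + 37 = 37 + g*y)
E(36, J(-11, -8)) - 18188 = (37 + (3 - 11)*36) - 18188 = (37 - 8*36) - 18188 = (37 - 288) - 18188 = -251 - 18188 = -18439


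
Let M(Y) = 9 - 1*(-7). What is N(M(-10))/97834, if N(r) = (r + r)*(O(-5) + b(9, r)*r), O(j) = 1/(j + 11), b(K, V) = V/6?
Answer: 2056/146751 ≈ 0.014010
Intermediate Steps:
b(K, V) = V/6 (b(K, V) = V*(1/6) = V/6)
O(j) = 1/(11 + j)
M(Y) = 16 (M(Y) = 9 + 7 = 16)
N(r) = 2*r*(1/6 + r**2/6) (N(r) = (r + r)*(1/(11 - 5) + (r/6)*r) = (2*r)*(1/6 + r**2/6) = 2*r*(1/6 + r**2/6))
N(M(-10))/97834 = ((1/3)*16*(1 + 16**2))/97834 = ((1/3)*16*(1 + 256))*(1/97834) = ((1/3)*16*257)*(1/97834) = (4112/3)*(1/97834) = 2056/146751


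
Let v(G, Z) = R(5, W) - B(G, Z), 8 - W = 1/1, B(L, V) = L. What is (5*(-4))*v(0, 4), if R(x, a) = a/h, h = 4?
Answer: -35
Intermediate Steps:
W = 7 (W = 8 - 1/1 = 8 - 1*1 = 8 - 1 = 7)
R(x, a) = a/4
v(G, Z) = 7/4 - G (v(G, Z) = (1/4)*7 - G = 7/4 - G)
(5*(-4))*v(0, 4) = (5*(-4))*(7/4 - 1*0) = -20*(7/4 + 0) = -20*7/4 = -35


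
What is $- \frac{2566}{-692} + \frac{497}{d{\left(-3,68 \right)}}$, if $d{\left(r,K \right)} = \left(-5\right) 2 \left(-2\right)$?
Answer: $\frac{98811}{3460} \approx 28.558$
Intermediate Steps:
$d{\left(r,K \right)} = 20$ ($d{\left(r,K \right)} = \left(-10\right) \left(-2\right) = 20$)
$- \frac{2566}{-692} + \frac{497}{d{\left(-3,68 \right)}} = - \frac{2566}{-692} + \frac{497}{20} = \left(-2566\right) \left(- \frac{1}{692}\right) + 497 \cdot \frac{1}{20} = \frac{1283}{346} + \frac{497}{20} = \frac{98811}{3460}$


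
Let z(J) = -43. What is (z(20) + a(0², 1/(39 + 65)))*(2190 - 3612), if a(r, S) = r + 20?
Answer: 32706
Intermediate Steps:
a(r, S) = 20 + r
(z(20) + a(0², 1/(39 + 65)))*(2190 - 3612) = (-43 + (20 + 0²))*(2190 - 3612) = (-43 + (20 + 0))*(-1422) = (-43 + 20)*(-1422) = -23*(-1422) = 32706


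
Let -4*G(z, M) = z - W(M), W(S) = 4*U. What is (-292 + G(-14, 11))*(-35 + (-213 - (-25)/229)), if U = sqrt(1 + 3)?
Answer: 32527491/458 ≈ 71021.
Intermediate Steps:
U = 2 (U = sqrt(4) = 2)
W(S) = 8 (W(S) = 4*2 = 8)
G(z, M) = 2 - z/4 (G(z, M) = -(z - 1*8)/4 = -(z - 8)/4 = -(-8 + z)/4 = 2 - z/4)
(-292 + G(-14, 11))*(-35 + (-213 - (-25)/229)) = (-292 + (2 - 1/4*(-14)))*(-35 + (-213 - (-25)/229)) = (-292 + (2 + 7/2))*(-35 + (-213 - (-25)/229)) = (-292 + 11/2)*(-35 + (-213 - 1*(-25/229))) = -573*(-35 + (-213 + 25/229))/2 = -573*(-35 - 48752/229)/2 = -573/2*(-56767/229) = 32527491/458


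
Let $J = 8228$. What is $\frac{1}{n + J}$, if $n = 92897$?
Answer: $\frac{1}{101125} \approx 9.8888 \cdot 10^{-6}$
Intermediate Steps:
$\frac{1}{n + J} = \frac{1}{92897 + 8228} = \frac{1}{101125}$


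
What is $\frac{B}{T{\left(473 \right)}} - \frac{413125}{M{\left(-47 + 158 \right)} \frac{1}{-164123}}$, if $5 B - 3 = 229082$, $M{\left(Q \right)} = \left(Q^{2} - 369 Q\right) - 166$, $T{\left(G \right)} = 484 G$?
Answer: $- \frac{1940293380848079}{824269666} \approx -2.354 \cdot 10^{6}$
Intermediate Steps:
$M{\left(Q \right)} = -166 + Q^{2} - 369 Q$
$B = 45817$ ($B = \frac{3}{5} + \frac{1}{5} \cdot 229082 = \frac{3}{5} + \frac{229082}{5} = 45817$)
$\frac{B}{T{\left(473 \right)}} - \frac{413125}{M{\left(-47 + 158 \right)} \frac{1}{-164123}} = \frac{45817}{484 \cdot 473} - \frac{413125}{\left(-166 + \left(-47 + 158\right)^{2} - 369 \left(-47 + 158\right)\right) \frac{1}{-164123}} = \frac{45817}{228932} - \frac{413125}{\left(-166 + 111^{2} - 40959\right) \left(- \frac{1}{164123}\right)} = 45817 \cdot \frac{1}{228932} - \frac{413125}{\left(-166 + 12321 - 40959\right) \left(- \frac{1}{164123}\right)} = \frac{45817}{228932} - \frac{413125}{\left(-28804\right) \left(- \frac{1}{164123}\right)} = \frac{45817}{228932} - \frac{413125}{\frac{28804}{164123}} = \frac{45817}{228932} - \frac{67803314375}{28804} = - \frac{1940293380848079}{824269666}$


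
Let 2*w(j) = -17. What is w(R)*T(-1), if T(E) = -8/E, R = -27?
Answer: -68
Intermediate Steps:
w(j) = -17/2 (w(j) = (1/2)*(-17) = -17/2)
w(R)*T(-1) = -(-68)/(-1) = -(-68)*(-1) = -17/2*8 = -68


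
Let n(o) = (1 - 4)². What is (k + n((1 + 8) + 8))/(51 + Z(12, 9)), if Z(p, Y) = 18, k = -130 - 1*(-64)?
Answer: -19/23 ≈ -0.82609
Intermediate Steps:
k = -66 (k = -130 + 64 = -66)
n(o) = 9 (n(o) = (-3)² = 9)
(k + n((1 + 8) + 8))/(51 + Z(12, 9)) = (-66 + 9)/(51 + 18) = -57/69 = -57*1/69 = -19/23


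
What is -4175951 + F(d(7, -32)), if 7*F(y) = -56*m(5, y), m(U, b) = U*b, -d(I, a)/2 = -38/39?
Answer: -162865129/39 ≈ -4.1760e+6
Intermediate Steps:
d(I, a) = 76/39 (d(I, a) = -(-76)/39 = -2*(-38/39) = 76/39)
F(y) = -40*y (F(y) = (-280*y)/7 = -40*y)
-4175951 + F(d(7, -32)) = -4175951 - 40*76/39 = -4175951 - 3040/39 = -162865129/39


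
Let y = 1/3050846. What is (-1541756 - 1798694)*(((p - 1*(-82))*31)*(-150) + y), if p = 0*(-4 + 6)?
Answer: 1942951997969784775/1525423 ≈ 1.2737e+12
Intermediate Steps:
p = 0 (p = 0*2 = 0)
y = 1/3050846 ≈ 3.2778e-7
(-1541756 - 1798694)*(((p - 1*(-82))*31)*(-150) + y) = (-1541756 - 1798694)*(((0 - 1*(-82))*31)*(-150) + 1/3050846) = -3340450*(((0 + 82)*31)*(-150) + 1/3050846) = -3340450*((82*31)*(-150) + 1/3050846) = -3340450*(2542*(-150) + 1/3050846) = -3340450*(-381300 + 1/3050846) = -3340450*(-1163287579799/3050846) = 1942951997969784775/1525423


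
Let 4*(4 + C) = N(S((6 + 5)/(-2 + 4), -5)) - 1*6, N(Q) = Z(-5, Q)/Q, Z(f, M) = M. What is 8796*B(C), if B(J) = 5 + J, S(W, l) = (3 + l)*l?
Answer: -2199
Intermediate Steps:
S(W, l) = l*(3 + l)
N(Q) = 1 (N(Q) = Q/Q = 1)
C = -21/4 (C = -4 + (1 - 1*6)/4 = -4 + (1 - 6)/4 = -4 + (¼)*(-5) = -4 - 5/4 = -21/4 ≈ -5.2500)
8796*B(C) = 8796*(5 - 21/4) = 8796*(-¼) = -2199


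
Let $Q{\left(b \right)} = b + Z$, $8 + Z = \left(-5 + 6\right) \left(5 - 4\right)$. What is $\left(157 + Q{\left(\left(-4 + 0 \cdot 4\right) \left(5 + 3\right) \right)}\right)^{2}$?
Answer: $13924$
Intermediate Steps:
$Z = -7$ ($Z = -8 + \left(-5 + 6\right) \left(5 - 4\right) = -8 + 1 \cdot 1 = -8 + 1 = -7$)
$Q{\left(b \right)} = -7 + b$ ($Q{\left(b \right)} = b - 7 = -7 + b$)
$\left(157 + Q{\left(\left(-4 + 0 \cdot 4\right) \left(5 + 3\right) \right)}\right)^{2} = \left(157 + \left(-7 + \left(-4 + 0 \cdot 4\right) \left(5 + 3\right)\right)\right)^{2} = \left(157 + \left(-7 + \left(-4 + 0\right) 8\right)\right)^{2} = \left(157 - 39\right)^{2} = 118^{2} = 13924$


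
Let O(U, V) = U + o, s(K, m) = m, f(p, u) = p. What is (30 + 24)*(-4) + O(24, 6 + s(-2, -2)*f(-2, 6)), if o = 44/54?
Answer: -5162/27 ≈ -191.19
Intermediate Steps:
o = 22/27 (o = 44*(1/54) = 22/27 ≈ 0.81481)
O(U, V) = 22/27 + U (O(U, V) = U + 22/27 = 22/27 + U)
(30 + 24)*(-4) + O(24, 6 + s(-2, -2)*f(-2, 6)) = (30 + 24)*(-4) + (22/27 + 24) = 54*(-4) + 670/27 = -216 + 670/27 = -5162/27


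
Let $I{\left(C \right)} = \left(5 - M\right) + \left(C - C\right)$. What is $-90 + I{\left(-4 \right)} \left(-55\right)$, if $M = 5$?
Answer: $-90$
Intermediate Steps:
$I{\left(C \right)} = 0$ ($I{\left(C \right)} = \left(5 - 5\right) + \left(C - C\right) = \left(5 - 5\right) + 0 = 0 + 0 = 0$)
$-90 + I{\left(-4 \right)} \left(-55\right) = -90 + 0 \left(-55\right) = -90 + 0 = -90$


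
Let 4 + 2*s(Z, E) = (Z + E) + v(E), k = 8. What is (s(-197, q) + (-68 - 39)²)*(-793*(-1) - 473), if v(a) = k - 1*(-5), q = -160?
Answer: 3608000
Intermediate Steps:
v(a) = 13 (v(a) = 8 - 1*(-5) = 8 + 5 = 13)
s(Z, E) = 9/2 + E/2 + Z/2 (s(Z, E) = -2 + ((Z + E) + 13)/2 = -2 + ((E + Z) + 13)/2 = -2 + (13 + E + Z)/2 = -2 + (13/2 + E/2 + Z/2) = 9/2 + E/2 + Z/2)
(s(-197, q) + (-68 - 39)²)*(-793*(-1) - 473) = ((9/2 + (½)*(-160) + (½)*(-197)) + (-68 - 39)²)*(-793*(-1) - 473) = ((9/2 - 80 - 197/2) + (-107)²)*(793 - 473) = (-174 + 11449)*320 = 11275*320 = 3608000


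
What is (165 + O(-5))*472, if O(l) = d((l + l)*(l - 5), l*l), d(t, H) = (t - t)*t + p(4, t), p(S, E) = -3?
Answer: 76464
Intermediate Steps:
d(t, H) = -3 (d(t, H) = (t - t)*t - 3 = 0*t - 3 = 0 - 3 = -3)
O(l) = -3
(165 + O(-5))*472 = (165 - 3)*472 = 162*472 = 76464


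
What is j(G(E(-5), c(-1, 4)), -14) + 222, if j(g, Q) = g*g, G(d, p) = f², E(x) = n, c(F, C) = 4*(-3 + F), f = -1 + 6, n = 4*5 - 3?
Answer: 847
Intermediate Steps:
n = 17 (n = 20 - 3 = 17)
f = 5
c(F, C) = -12 + 4*F
E(x) = 17
G(d, p) = 25 (G(d, p) = 5² = 25)
j(g, Q) = g²
j(G(E(-5), c(-1, 4)), -14) + 222 = 25² + 222 = 625 + 222 = 847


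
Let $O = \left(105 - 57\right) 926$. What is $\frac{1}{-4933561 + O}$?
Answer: $- \frac{1}{4889113} \approx -2.0454 \cdot 10^{-7}$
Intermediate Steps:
$O = 44448$ ($O = 48 \cdot 926 = 44448$)
$\frac{1}{-4933561 + O} = \frac{1}{-4933561 + 44448} = \frac{1}{-4889113} = - \frac{1}{4889113}$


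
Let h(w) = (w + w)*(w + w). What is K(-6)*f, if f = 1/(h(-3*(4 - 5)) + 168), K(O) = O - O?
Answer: 0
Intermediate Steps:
h(w) = 4*w² (h(w) = (2*w)*(2*w) = 4*w²)
K(O) = 0
f = 1/204 (f = 1/(4*(-3*(4 - 5))² + 168) = 1/(4*(-3*(-1))² + 168) = 1/(4*3² + 168) = 1/(4*9 + 168) = 1/(36 + 168) = 1/204 ≈ 0.0049020)
K(-6)*f = 0*(1/204) = 0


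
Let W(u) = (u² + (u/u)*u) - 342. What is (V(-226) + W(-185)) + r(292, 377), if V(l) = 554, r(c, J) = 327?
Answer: 34579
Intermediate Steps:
W(u) = -342 + u + u² (W(u) = (u² + 1*u) - 342 = (u² + u) - 342 = (u + u²) - 342 = -342 + u + u²)
(V(-226) + W(-185)) + r(292, 377) = (554 + (-342 - 185 + (-185)²)) + 327 = (554 + (-342 - 185 + 34225)) + 327 = (554 + 33698) + 327 = 34252 + 327 = 34579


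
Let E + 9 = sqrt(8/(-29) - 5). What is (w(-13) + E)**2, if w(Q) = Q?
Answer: 13883/29 - 132*I*sqrt(493)/29 ≈ 478.72 - 101.06*I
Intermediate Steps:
E = -9 + 3*I*sqrt(493)/29 (E = -9 + sqrt(8/(-29) - 5) = -9 + sqrt(8*(-1/29) - 5) = -9 + sqrt(-8/29 - 5) = -9 + sqrt(-153/29) = -9 + 3*I*sqrt(493)/29 ≈ -9.0 + 2.2969*I)
(w(-13) + E)**2 = (-13 + (-9 + 3*I*sqrt(493)/29))**2 = (-22 + 3*I*sqrt(493)/29)**2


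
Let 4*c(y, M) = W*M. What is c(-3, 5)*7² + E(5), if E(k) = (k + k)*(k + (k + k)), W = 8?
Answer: 640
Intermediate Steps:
c(y, M) = 2*M (c(y, M) = (8*M)/4 = 2*M)
E(k) = 6*k² (E(k) = (2*k)*(k + 2*k) = (2*k)*(3*k) = 6*k²)
c(-3, 5)*7² + E(5) = (2*5)*7² + 6*5² = 10*49 + 6*25 = 490 + 150 = 640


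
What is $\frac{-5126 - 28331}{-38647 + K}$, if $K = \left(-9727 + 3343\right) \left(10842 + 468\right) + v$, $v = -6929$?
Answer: $\frac{33457}{72248616} \approx 0.00046308$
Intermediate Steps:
$K = -72209969$ ($K = \left(-9727 + 3343\right) \left(10842 + 468\right) - 6929 = \left(-6384\right) 11310 - 6929 = -72203040 - 6929 = -72209969$)
$\frac{-5126 - 28331}{-38647 + K} = \frac{-5126 - 28331}{-38647 - 72209969} = \frac{-5126 - 28331}{-72248616} = \left(-5126 - 28331\right) \left(- \frac{1}{72248616}\right) = \left(-33457\right) \left(- \frac{1}{72248616}\right) = \frac{33457}{72248616}$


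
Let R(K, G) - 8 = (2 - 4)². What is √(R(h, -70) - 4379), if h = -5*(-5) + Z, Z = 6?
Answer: I*√4367 ≈ 66.083*I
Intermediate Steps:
h = 31 (h = -5*(-5) + 6 = 25 + 6 = 31)
R(K, G) = 12 (R(K, G) = 8 + (2 - 4)² = 8 + (-2)² = 8 + 4 = 12)
√(R(h, -70) - 4379) = √(12 - 4379) = √(-4367) = I*√4367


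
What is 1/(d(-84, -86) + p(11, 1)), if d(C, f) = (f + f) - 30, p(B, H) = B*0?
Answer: -1/202 ≈ -0.0049505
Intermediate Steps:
p(B, H) = 0
d(C, f) = -30 + 2*f (d(C, f) = 2*f - 30 = -30 + 2*f)
1/(d(-84, -86) + p(11, 1)) = 1/((-30 + 2*(-86)) + 0) = 1/((-30 - 172) + 0) = 1/(-202 + 0) = 1/(-202) = -1/202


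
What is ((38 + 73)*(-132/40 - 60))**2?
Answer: 4936889169/100 ≈ 4.9369e+7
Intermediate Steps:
((38 + 73)*(-132/40 - 60))**2 = (111*(-132*1/40 - 60))**2 = (111*(-33/10 - 60))**2 = (111*(-633/10))**2 = (-70263/10)**2 = 4936889169/100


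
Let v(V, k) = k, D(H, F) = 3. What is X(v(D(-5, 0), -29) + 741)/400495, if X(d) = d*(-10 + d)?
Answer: 499824/400495 ≈ 1.2480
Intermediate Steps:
X(v(D(-5, 0), -29) + 741)/400495 = ((-29 + 741)*(-10 + (-29 + 741)))/400495 = (712*(-10 + 712))*(1/400495) = (712*702)*(1/400495) = 499824*(1/400495) = 499824/400495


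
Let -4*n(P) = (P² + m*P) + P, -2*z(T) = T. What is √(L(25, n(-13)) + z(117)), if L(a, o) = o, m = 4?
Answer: 13*I*√2/2 ≈ 9.1924*I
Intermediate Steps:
z(T) = -T/2
n(P) = -5*P/4 - P²/4 (n(P) = -((P² + 4*P) + P)/4 = -(P² + 5*P)/4 = -5*P/4 - P²/4)
√(L(25, n(-13)) + z(117)) = √(-¼*(-13)*(5 - 13) - ½*117) = √(-¼*(-13)*(-8) - 117/2) = √(-26 - 117/2) = √(-169/2) = 13*I*√2/2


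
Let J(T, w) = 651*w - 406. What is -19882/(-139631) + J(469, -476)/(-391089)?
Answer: 51100617440/54608148159 ≈ 0.93577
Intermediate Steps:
J(T, w) = -406 + 651*w
-19882/(-139631) + J(469, -476)/(-391089) = -19882/(-139631) + (-406 + 651*(-476))/(-391089) = -19882*(-1/139631) + (-406 - 309876)*(-1/391089) = 19882/139631 - 310282*(-1/391089) = 19882/139631 + 310282/391089 = 51100617440/54608148159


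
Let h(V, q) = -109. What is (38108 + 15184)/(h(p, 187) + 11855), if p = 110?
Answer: 26646/5873 ≈ 4.5370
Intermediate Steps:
(38108 + 15184)/(h(p, 187) + 11855) = (38108 + 15184)/(-109 + 11855) = 53292/11746 = 53292*(1/11746) = 26646/5873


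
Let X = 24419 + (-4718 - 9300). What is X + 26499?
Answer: 36900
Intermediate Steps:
X = 10401 (X = 24419 - 14018 = 10401)
X + 26499 = 10401 + 26499 = 36900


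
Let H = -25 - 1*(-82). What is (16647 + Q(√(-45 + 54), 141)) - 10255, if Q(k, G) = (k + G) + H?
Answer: 6593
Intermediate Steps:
H = 57 (H = -25 + 82 = 57)
Q(k, G) = 57 + G + k (Q(k, G) = (k + G) + 57 = (G + k) + 57 = 57 + G + k)
(16647 + Q(√(-45 + 54), 141)) - 10255 = (16647 + (57 + 141 + √(-45 + 54))) - 10255 = (16647 + (57 + 141 + √9)) - 10255 = (16647 + (57 + 141 + 3)) - 10255 = (16647 + 201) - 10255 = 16848 - 10255 = 6593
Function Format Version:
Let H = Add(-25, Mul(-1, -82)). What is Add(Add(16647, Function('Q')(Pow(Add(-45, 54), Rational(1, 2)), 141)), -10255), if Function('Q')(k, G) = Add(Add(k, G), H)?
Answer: 6593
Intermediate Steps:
H = 57 (H = Add(-25, 82) = 57)
Function('Q')(k, G) = Add(57, G, k) (Function('Q')(k, G) = Add(Add(k, G), 57) = Add(Add(G, k), 57) = Add(57, G, k))
Add(Add(16647, Function('Q')(Pow(Add(-45, 54), Rational(1, 2)), 141)), -10255) = Add(Add(16647, Add(57, 141, Pow(Add(-45, 54), Rational(1, 2)))), -10255) = Add(Add(16647, Add(57, 141, Pow(9, Rational(1, 2)))), -10255) = Add(Add(16647, Add(57, 141, 3)), -10255) = Add(Add(16647, 201), -10255) = Add(16848, -10255) = 6593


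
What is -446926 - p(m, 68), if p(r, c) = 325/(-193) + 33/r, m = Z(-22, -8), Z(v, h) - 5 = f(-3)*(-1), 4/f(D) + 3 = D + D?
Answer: -4226620578/9457 ≈ -4.4693e+5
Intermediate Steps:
f(D) = 4/(-3 + 2*D) (f(D) = 4/(-3 + (D + D)) = 4/(-3 + 2*D))
Z(v, h) = 49/9 (Z(v, h) = 5 + (4/(-3 + 2*(-3)))*(-1) = 5 + (4/(-3 - 6))*(-1) = 5 + (4/(-9))*(-1) = 5 + (4*(-⅑))*(-1) = 5 - 4/9*(-1) = 5 + 4/9 = 49/9)
m = 49/9 ≈ 5.4444
p(r, c) = -325/193 + 33/r (p(r, c) = 325*(-1/193) + 33/r = -325/193 + 33/r)
-446926 - p(m, 68) = -446926 - (-325/193 + 33/(49/9)) = -446926 - (-325/193 + 33*(9/49)) = -446926 - (-325/193 + 297/49) = -446926 - 1*41396/9457 = -446926 - 41396/9457 = -4226620578/9457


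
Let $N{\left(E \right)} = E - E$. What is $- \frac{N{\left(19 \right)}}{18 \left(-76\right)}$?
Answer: $0$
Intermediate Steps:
$N{\left(E \right)} = 0$
$- \frac{N{\left(19 \right)}}{18 \left(-76\right)} = - \frac{0}{18 \left(-76\right)} = - \frac{0}{-1368} = - \frac{0 \left(-1\right)}{1368} = \left(-1\right) 0 = 0$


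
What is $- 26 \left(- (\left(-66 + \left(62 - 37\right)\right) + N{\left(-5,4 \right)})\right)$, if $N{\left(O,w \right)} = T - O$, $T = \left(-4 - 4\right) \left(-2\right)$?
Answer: $-520$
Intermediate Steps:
$T = 16$ ($T = \left(-4 - 4\right) \left(-2\right) = \left(-8\right) \left(-2\right) = 16$)
$N{\left(O,w \right)} = 16 - O$
$- 26 \left(- (\left(-66 + \left(62 - 37\right)\right) + N{\left(-5,4 \right)})\right) = - 26 \left(- (\left(-66 + \left(62 - 37\right)\right) + \left(16 - -5\right))\right) = - 26 \left(- (\left(-66 + \left(62 - 37\right)\right) + \left(16 + 5\right))\right) = - 26 \left(- (\left(-66 + 25\right) + 21)\right) = - 26 \left(- (-41 + 21)\right) = - 26 \left(\left(-1\right) \left(-20\right)\right) = \left(-26\right) 20 = -520$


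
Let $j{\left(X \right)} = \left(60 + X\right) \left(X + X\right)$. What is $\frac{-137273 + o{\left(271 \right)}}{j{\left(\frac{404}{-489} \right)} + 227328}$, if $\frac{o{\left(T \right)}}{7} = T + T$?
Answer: $- \frac{31917631959}{54335518400} \approx -0.58742$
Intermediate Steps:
$o{\left(T \right)} = 14 T$ ($o{\left(T \right)} = 7 \left(T + T\right) = 7 \cdot 2 T = 14 T$)
$j{\left(X \right)} = 2 X \left(60 + X\right)$ ($j{\left(X \right)} = \left(60 + X\right) 2 X = 2 X \left(60 + X\right)$)
$\frac{-137273 + o{\left(271 \right)}}{j{\left(\frac{404}{-489} \right)} + 227328} = \frac{-137273 + 14 \cdot 271}{2 \frac{404}{-489} \left(60 + \frac{404}{-489}\right) + 227328} = \frac{-137273 + 3794}{2 \cdot 404 \left(- \frac{1}{489}\right) \left(60 + 404 \left(- \frac{1}{489}\right)\right) + 227328} = - \frac{133479}{2 \left(- \frac{404}{489}\right) \left(60 - \frac{404}{489}\right) + 227328} = - \frac{133479}{2 \left(- \frac{404}{489}\right) \frac{28936}{489} + 227328} = - \frac{133479}{- \frac{23380288}{239121} + 227328} = - \frac{133479}{\frac{54335518400}{239121}} = \left(-133479\right) \frac{239121}{54335518400} = - \frac{31917631959}{54335518400}$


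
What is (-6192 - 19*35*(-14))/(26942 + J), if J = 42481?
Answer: 3118/69423 ≈ 0.044913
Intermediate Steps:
(-6192 - 19*35*(-14))/(26942 + J) = (-6192 - 19*35*(-14))/(26942 + 42481) = (-6192 - 665*(-14))/69423 = (-6192 + 9310)*(1/69423) = 3118*(1/69423) = 3118/69423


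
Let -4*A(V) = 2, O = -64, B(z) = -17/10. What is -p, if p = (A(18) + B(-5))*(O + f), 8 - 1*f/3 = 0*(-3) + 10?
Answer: -154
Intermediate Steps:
B(z) = -17/10 (B(z) = -17*⅒ = -17/10)
A(V) = -½ (A(V) = -¼*2 = -½)
f = -6 (f = 24 - 3*(0*(-3) + 10) = 24 - 3*(0 + 10) = 24 - 3*10 = 24 - 30 = -6)
p = 154 (p = (-½ - 17/10)*(-64 - 6) = -11/5*(-70) = 154)
-p = -1*154 = -154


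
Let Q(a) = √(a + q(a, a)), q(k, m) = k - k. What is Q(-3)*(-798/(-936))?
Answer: 133*I*√3/156 ≈ 1.4767*I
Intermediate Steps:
q(k, m) = 0
Q(a) = √a (Q(a) = √(a + 0) = √a)
Q(-3)*(-798/(-936)) = √(-3)*(-798/(-936)) = (I*√3)*(-798*(-1/936)) = (I*√3)*(133/156) = 133*I*√3/156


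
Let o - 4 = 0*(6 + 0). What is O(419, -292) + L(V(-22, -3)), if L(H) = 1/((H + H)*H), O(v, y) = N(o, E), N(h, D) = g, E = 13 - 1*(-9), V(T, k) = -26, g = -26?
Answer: -35151/1352 ≈ -25.999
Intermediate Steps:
o = 4 (o = 4 + 0*(6 + 0) = 4 + 0*6 = 4 + 0 = 4)
E = 22 (E = 13 + 9 = 22)
N(h, D) = -26
O(v, y) = -26
L(H) = 1/(2*H²) (L(H) = 1/(((2*H))*H) = (1/(2*H))/H = 1/(2*H²))
O(419, -292) + L(V(-22, -3)) = -26 + (½)/(-26)² = -26 + (½)*(1/676) = -26 + 1/1352 = -35151/1352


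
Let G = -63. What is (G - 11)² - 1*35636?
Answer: -30160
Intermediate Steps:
(G - 11)² - 1*35636 = (-63 - 11)² - 1*35636 = (-74)² - 35636 = 5476 - 35636 = -30160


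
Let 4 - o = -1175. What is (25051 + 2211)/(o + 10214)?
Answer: 27262/11393 ≈ 2.3929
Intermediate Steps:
o = 1179 (o = 4 - 1*(-1175) = 4 + 1175 = 1179)
(25051 + 2211)/(o + 10214) = (25051 + 2211)/(1179 + 10214) = 27262/11393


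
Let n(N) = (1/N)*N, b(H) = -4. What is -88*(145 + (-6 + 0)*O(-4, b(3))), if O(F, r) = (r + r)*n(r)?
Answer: -16984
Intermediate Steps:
n(N) = 1 (n(N) = N/N = 1)
O(F, r) = 2*r (O(F, r) = (r + r)*1 = (2*r)*1 = 2*r)
-88*(145 + (-6 + 0)*O(-4, b(3))) = -88*(145 + (-6 + 0)*(2*(-4))) = -88*(145 - 6*(-8)) = -88*(145 + 48) = -88*193 = -16984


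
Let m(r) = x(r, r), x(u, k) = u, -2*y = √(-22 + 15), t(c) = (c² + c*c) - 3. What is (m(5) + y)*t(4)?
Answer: 145 - 29*I*√7/2 ≈ 145.0 - 38.363*I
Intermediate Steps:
t(c) = -3 + 2*c² (t(c) = (c² + c²) - 3 = 2*c² - 3 = -3 + 2*c²)
y = -I*√7/2 (y = -√(-22 + 15)/2 = -I*√7/2 ≈ -1.3229*I)
m(r) = r
(m(5) + y)*t(4) = (5 - I*√7/2)*(-3 + 2*4²) = (5 - I*√7/2)*(-3 + 2*16) = (5 - I*√7/2)*(-3 + 32) = (5 - I*√7/2)*29 = 145 - 29*I*√7/2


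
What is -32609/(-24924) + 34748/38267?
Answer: 124347515/56103924 ≈ 2.2164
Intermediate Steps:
-32609/(-24924) + 34748/38267 = -32609*(-1/24924) + 34748*(1/38267) = 32609/24924 + 2044/2251 = 124347515/56103924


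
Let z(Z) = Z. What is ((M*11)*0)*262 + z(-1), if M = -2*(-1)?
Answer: -1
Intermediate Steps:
M = 2
((M*11)*0)*262 + z(-1) = ((2*11)*0)*262 - 1 = (22*0)*262 - 1 = 0*262 - 1 = 0 - 1 = -1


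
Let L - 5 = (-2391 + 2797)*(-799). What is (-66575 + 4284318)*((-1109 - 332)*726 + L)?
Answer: -5780648757365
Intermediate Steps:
L = -324389 (L = 5 + (-2391 + 2797)*(-799) = 5 + 406*(-799) = 5 - 324394 = -324389)
(-66575 + 4284318)*((-1109 - 332)*726 + L) = (-66575 + 4284318)*((-1109 - 332)*726 - 324389) = 4217743*(-1441*726 - 324389) = 4217743*(-1046166 - 324389) = 4217743*(-1370555) = -5780648757365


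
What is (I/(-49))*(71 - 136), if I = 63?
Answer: 585/7 ≈ 83.571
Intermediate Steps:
(I/(-49))*(71 - 136) = (63/(-49))*(71 - 136) = (63*(-1/49))*(-65) = -9/7*(-65) = 585/7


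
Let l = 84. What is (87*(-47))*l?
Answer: -343476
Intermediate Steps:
(87*(-47))*l = (87*(-47))*84 = -4089*84 = -343476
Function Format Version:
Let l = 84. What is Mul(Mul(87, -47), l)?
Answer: -343476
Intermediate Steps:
Mul(Mul(87, -47), l) = Mul(Mul(87, -47), 84) = Mul(-4089, 84) = -343476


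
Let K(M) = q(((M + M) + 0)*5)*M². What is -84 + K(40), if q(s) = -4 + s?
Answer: 633516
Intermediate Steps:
K(M) = M²*(-4 + 10*M) (K(M) = (-4 + ((M + M) + 0)*5)*M² = (-4 + (2*M + 0)*5)*M² = (-4 + (2*M)*5)*M² = (-4 + 10*M)*M² = M²*(-4 + 10*M))
-84 + K(40) = -84 + 40²*(-4 + 10*40) = -84 + 1600*(-4 + 400) = -84 + 1600*396 = -84 + 633600 = 633516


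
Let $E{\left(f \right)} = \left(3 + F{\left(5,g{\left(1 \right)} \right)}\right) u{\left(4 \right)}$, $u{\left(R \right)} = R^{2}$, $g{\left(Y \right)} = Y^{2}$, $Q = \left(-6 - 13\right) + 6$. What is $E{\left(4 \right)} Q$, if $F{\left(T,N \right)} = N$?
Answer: $-832$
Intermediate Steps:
$Q = -13$ ($Q = -19 + 6 = -13$)
$E{\left(f \right)} = 64$ ($E{\left(f \right)} = \left(3 + 1^{2}\right) 4^{2} = \left(3 + 1\right) 16 = 4 \cdot 16 = 64$)
$E{\left(4 \right)} Q = 64 \left(-13\right) = -832$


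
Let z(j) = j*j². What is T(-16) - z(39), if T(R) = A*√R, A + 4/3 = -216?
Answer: -59319 - 2608*I/3 ≈ -59319.0 - 869.33*I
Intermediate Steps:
A = -652/3 (A = -4/3 - 216 = -652/3 ≈ -217.33)
z(j) = j³
T(R) = -652*√R/3
T(-16) - z(39) = -2608*I/3 - 1*39³ = -2608*I/3 - 1*59319 = -2608*I/3 - 59319 = -59319 - 2608*I/3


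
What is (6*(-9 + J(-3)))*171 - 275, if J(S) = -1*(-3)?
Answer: -6431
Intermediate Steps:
J(S) = 3
(6*(-9 + J(-3)))*171 - 275 = (6*(-9 + 3))*171 - 275 = (6*(-6))*171 - 275 = -36*171 - 275 = -6156 - 275 = -6431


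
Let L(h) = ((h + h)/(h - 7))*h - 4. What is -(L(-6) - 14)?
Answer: 306/13 ≈ 23.538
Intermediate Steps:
L(h) = -4 + 2*h**2/(-7 + h) (L(h) = ((2*h)/(-7 + h))*h - 4 = (2*h/(-7 + h))*h - 4 = 2*h**2/(-7 + h) - 4 = -4 + 2*h**2/(-7 + h))
-(L(-6) - 14) = -(2*(14 + (-6)**2 - 2*(-6))/(-7 - 6) - 14) = -(2*(14 + 36 + 12)/(-13) - 14) = -(2*(-1/13)*62 - 14) = -(-124/13 - 14) = -1*(-306/13) = 306/13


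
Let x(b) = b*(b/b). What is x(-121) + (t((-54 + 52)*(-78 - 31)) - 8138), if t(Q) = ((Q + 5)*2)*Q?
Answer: 88969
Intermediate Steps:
x(b) = b (x(b) = b*1 = b)
t(Q) = Q*(10 + 2*Q) (t(Q) = ((5 + Q)*2)*Q = (10 + 2*Q)*Q = Q*(10 + 2*Q))
x(-121) + (t((-54 + 52)*(-78 - 31)) - 8138) = -121 + (2*((-54 + 52)*(-78 - 31))*(5 + (-54 + 52)*(-78 - 31)) - 8138) = -121 + (2*(-2*(-109))*(5 - 2*(-109)) - 8138) = -121 + (2*218*(5 + 218) - 8138) = -121 + (2*218*223 - 8138) = -121 + (97228 - 8138) = -121 + 89090 = 88969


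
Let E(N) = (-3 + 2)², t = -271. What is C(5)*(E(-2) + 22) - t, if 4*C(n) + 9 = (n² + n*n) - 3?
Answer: 979/2 ≈ 489.50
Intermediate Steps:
C(n) = -3 + n²/2 (C(n) = -9/4 + ((n² + n*n) - 3)/4 = -9/4 + ((n² + n²) - 3)/4 = -9/4 + (2*n² - 3)/4 = -9/4 + (-3 + 2*n²)/4 = -9/4 + (-¾ + n²/2) = -3 + n²/2)
E(N) = 1 (E(N) = (-1)² = 1)
C(5)*(E(-2) + 22) - t = (-3 + (½)*5²)*(1 + 22) - 1*(-271) = (-3 + (½)*25)*23 + 271 = (-3 + 25/2)*23 + 271 = (19/2)*23 + 271 = 437/2 + 271 = 979/2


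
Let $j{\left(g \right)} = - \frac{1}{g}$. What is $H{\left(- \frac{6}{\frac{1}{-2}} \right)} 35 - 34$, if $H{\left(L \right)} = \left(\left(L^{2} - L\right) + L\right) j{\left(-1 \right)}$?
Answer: $5006$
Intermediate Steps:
$H{\left(L \right)} = L^{2}$ ($H{\left(L \right)} = \left(\left(L^{2} - L\right) + L\right) \left(- \frac{1}{-1}\right) = L^{2} \left(\left(-1\right) \left(-1\right)\right) = L^{2} \cdot 1 = L^{2}$)
$H{\left(- \frac{6}{\frac{1}{-2}} \right)} 35 - 34 = \left(- \frac{6}{\frac{1}{-2}}\right)^{2} \cdot 35 - 34 = \left(- \frac{6}{- \frac{1}{2}}\right)^{2} \cdot 35 - 34 = \left(\left(-6\right) \left(-2\right)\right)^{2} \cdot 35 - 34 = 12^{2} \cdot 35 - 34 = 144 \cdot 35 - 34 = 5040 - 34 = 5006$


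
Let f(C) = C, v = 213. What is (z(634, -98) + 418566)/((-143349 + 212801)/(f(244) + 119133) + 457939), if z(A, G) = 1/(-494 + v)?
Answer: 2808153996193/3072310884171 ≈ 0.91402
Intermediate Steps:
z(A, G) = -1/281 (z(A, G) = 1/(-494 + 213) = 1/(-281) = -1/281)
(z(634, -98) + 418566)/((-143349 + 212801)/(f(244) + 119133) + 457939) = (-1/281 + 418566)/((-143349 + 212801)/(244 + 119133) + 457939) = 117617045/(281*(69452/119377 + 457939)) = 117617045/(281*(54667453455/119377)) = (117617045/281)*(119377/54667453455) = 2808153996193/3072310884171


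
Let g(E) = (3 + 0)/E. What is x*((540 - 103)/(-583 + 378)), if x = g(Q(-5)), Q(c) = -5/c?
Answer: -1311/205 ≈ -6.3951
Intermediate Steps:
g(E) = 3/E
x = 3 (x = 3/((-5/(-5))) = 3/((-5*(-1/5))) = 3/1 = 3*1 = 3)
x*((540 - 103)/(-583 + 378)) = 3*((540 - 103)/(-583 + 378)) = 3*(437/(-205)) = 3*(437*(-1/205)) = 3*(-437/205) = -1311/205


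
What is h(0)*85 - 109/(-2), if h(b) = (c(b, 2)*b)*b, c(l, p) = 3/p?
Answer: 109/2 ≈ 54.500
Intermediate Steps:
h(b) = 3*b²/2 (h(b) = ((3/2)*b)*b = ((3*(½))*b)*b = (3*b/2)*b = 3*b²/2)
h(0)*85 - 109/(-2) = ((3/2)*0²)*85 - 109/(-2) = ((3/2)*0)*85 - 109*(-½) = 0*85 + 109/2 = 0 + 109/2 = 109/2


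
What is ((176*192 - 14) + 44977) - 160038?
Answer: -81283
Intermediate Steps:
((176*192 - 14) + 44977) - 160038 = ((33792 - 14) + 44977) - 160038 = (33778 + 44977) - 160038 = 78755 - 160038 = -81283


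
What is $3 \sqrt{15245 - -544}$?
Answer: $3 \sqrt{15789} \approx 376.96$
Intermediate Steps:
$3 \sqrt{15245 - -544} = 3 \sqrt{15245 + 544} = 3 \sqrt{15789}$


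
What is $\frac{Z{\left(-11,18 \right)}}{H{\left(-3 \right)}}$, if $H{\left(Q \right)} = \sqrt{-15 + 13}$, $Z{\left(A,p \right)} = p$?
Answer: $- 9 i \sqrt{2} \approx - 12.728 i$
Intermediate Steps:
$H{\left(Q \right)} = i \sqrt{2}$ ($H{\left(Q \right)} = \sqrt{-2} = i \sqrt{2}$)
$\frac{Z{\left(-11,18 \right)}}{H{\left(-3 \right)}} = \frac{18}{i \sqrt{2}} = 18 \left(- \frac{i \sqrt{2}}{2}\right) = - 9 i \sqrt{2}$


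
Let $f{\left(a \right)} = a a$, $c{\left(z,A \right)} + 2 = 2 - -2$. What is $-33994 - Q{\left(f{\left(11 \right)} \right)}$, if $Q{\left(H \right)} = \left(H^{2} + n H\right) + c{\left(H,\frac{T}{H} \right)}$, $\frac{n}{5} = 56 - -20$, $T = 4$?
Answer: $-94617$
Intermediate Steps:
$c{\left(z,A \right)} = 2$ ($c{\left(z,A \right)} = -2 + \left(2 - -2\right) = -2 + \left(2 + 2\right) = -2 + 4 = 2$)
$n = 380$ ($n = 5 \left(56 - -20\right) = 5 \left(56 + 20\right) = 5 \cdot 76 = 380$)
$f{\left(a \right)} = a^{2}$
$Q{\left(H \right)} = 2 + H^{2} + 380 H$ ($Q{\left(H \right)} = \left(H^{2} + 380 H\right) + 2 = 2 + H^{2} + 380 H$)
$-33994 - Q{\left(f{\left(11 \right)} \right)} = -33994 - \left(2 + \left(11^{2}\right)^{2} + 380 \cdot 11^{2}\right) = -33994 - \left(2 + 121^{2} + 380 \cdot 121\right) = -33994 - \left(2 + 14641 + 45980\right) = -33994 - 60623 = -94617$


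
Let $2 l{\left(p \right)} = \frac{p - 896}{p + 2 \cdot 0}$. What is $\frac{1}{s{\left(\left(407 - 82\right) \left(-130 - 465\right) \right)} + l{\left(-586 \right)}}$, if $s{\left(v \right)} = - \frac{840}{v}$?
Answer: $\frac{3237650}{4108089} \approx 0.78812$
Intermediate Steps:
$l{\left(p \right)} = \frac{-896 + p}{2 p}$ ($l{\left(p \right)} = \frac{\left(p - 896\right) \frac{1}{p + 2 \cdot 0}}{2} = \frac{\left(-896 + p\right) \frac{1}{p + 0}}{2} = \frac{\left(-896 + p\right) \frac{1}{p}}{2} = \frac{\frac{1}{p} \left(-896 + p\right)}{2} = \frac{-896 + p}{2 p}$)
$\frac{1}{s{\left(\left(407 - 82\right) \left(-130 - 465\right) \right)} + l{\left(-586 \right)}} = \frac{1}{- \frac{840}{\left(407 - 82\right) \left(-130 - 465\right)} + \frac{-896 - 586}{2 \left(-586\right)}} = \frac{1}{- \frac{840}{325 \left(-595\right)} + \frac{1}{2} \left(- \frac{1}{586}\right) \left(-1482\right)} = \frac{1}{- \frac{840}{-193375} + \frac{741}{586}} = \frac{1}{\left(-840\right) \left(- \frac{1}{193375}\right) + \frac{741}{586}} = \frac{1}{\frac{24}{5525} + \frac{741}{586}} = \frac{1}{\frac{4108089}{3237650}} = \frac{3237650}{4108089}$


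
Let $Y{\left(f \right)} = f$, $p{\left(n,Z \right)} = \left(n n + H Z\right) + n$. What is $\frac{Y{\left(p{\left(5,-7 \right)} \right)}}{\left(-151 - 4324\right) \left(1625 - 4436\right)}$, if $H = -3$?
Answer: $\frac{17}{4193075} \approx 4.0543 \cdot 10^{-6}$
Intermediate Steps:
$p{\left(n,Z \right)} = n + n^{2} - 3 Z$ ($p{\left(n,Z \right)} = \left(n n - 3 Z\right) + n = \left(n^{2} - 3 Z\right) + n = n + n^{2} - 3 Z$)
$\frac{Y{\left(p{\left(5,-7 \right)} \right)}}{\left(-151 - 4324\right) \left(1625 - 4436\right)} = \frac{5 + 5^{2} - -21}{\left(-151 - 4324\right) \left(1625 - 4436\right)} = \frac{5 + 25 + 21}{\left(-4475\right) \left(-2811\right)} = \frac{51}{12579225} = 51 \cdot \frac{1}{12579225} = \frac{17}{4193075}$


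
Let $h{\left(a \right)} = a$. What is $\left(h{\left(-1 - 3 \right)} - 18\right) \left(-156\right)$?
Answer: $3432$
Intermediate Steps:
$\left(h{\left(-1 - 3 \right)} - 18\right) \left(-156\right) = \left(\left(-1 - 3\right) - 18\right) \left(-156\right) = \left(-4 - 18\right) \left(-156\right) = \left(-22\right) \left(-156\right) = 3432$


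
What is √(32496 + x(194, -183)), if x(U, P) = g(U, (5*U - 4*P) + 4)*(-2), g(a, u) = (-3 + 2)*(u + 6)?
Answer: 4*√2245 ≈ 189.53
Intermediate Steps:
g(a, u) = -6 - u (g(a, u) = -(6 + u) = -6 - u)
x(U, P) = 20 - 8*P + 10*U (x(U, P) = (-6 - ((5*U - 4*P) + 4))*(-2) = (-6 - ((-4*P + 5*U) + 4))*(-2) = (-6 - (4 - 4*P + 5*U))*(-2) = (-6 + (-4 - 5*U + 4*P))*(-2) = (-10 - 5*U + 4*P)*(-2) = 20 - 8*P + 10*U)
√(32496 + x(194, -183)) = √(32496 + (20 - 8*(-183) + 10*194)) = √(32496 + (20 + 1464 + 1940)) = √(32496 + 3424) = √35920 = 4*√2245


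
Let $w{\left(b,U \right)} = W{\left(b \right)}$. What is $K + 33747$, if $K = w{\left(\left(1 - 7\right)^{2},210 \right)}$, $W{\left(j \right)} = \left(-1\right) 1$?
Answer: $33746$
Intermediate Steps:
$W{\left(j \right)} = -1$
$w{\left(b,U \right)} = -1$
$K = -1$
$K + 33747 = -1 + 33747 = 33746$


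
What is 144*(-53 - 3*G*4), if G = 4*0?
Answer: -7632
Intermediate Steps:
G = 0
144*(-53 - 3*G*4) = 144*(-53 - 3*0*4) = 144*(-53 + 0*4) = 144*(-53 + 0) = 144*(-53) = -7632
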